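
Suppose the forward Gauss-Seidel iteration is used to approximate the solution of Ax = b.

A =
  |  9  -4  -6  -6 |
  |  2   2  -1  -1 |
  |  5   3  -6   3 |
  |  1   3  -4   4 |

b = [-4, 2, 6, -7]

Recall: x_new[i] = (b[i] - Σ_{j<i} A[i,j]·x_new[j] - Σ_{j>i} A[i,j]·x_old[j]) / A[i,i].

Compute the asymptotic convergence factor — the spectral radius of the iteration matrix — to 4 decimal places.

Write A = D+L+U with D = diag(9, 2, -6, 4).
Gauss-Seidel: T = -(D+L)⁻¹U, row 0 first, T[0,2] = -(-6)/(9) = +0.6667; later rows by forward substitution.
  T[0,:] = [+0.0000  +0.4444  +0.6667  +0.6667]
  T[1,:] = [+0.0000  -0.4444  -0.1667  -0.1667]
  T[2,:] = [+0.0000  +0.1481  +0.4722  +0.9722]
  T[3,:] = [+0.0000  +0.3704  +0.4306  +0.9306]
moduli |λ_i(T)| = 1.3306, 0.4218, 0.0495, 0.0000.
ρ = 1.3306; 1.3306 > 1, so it fails to converge.

1.3306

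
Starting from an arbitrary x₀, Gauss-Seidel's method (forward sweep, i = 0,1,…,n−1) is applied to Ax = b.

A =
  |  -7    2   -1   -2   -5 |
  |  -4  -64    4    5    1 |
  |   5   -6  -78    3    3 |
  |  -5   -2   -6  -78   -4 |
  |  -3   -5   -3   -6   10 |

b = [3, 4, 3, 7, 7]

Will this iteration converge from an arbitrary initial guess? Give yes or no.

yes

Let D = diag(-7, -64, -78, -78, 10); L, U the strict triangles.
T_GS = -(D+L)⁻¹U: row 0 first, T[0,1] = -(2)/(-7) = +0.2857; later rows by forward substitution.
  T[0,:] = [+0.0000 +0.2857 -0.1429 -0.2857 -0.7143]
  T[1,:] = [+0.0000 -0.0179 +0.0714 +0.0960 +0.0603]
  T[2,:] = [+0.0000 +0.0197 -0.0147 +0.0128 -0.0120]
  T[3,:] = [+0.0000 -0.0194 +0.0085 +0.0149 -0.0061]
  T[4,:] = [+0.0000 +0.0711 -0.0065 -0.0250 -0.1914]
|roots of det(T-λI)|: 0.2157, 0.0398, 0.0398, 0.0309, 0.0000.
ρ = 0.2157; 0.2157 < 1: convergent.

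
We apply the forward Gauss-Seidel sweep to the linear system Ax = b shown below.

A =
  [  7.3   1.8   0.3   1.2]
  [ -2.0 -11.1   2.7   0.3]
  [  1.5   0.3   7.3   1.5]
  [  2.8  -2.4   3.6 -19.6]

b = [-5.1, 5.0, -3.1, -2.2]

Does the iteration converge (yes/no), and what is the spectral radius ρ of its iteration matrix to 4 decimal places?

Let D = diag(7.3, -11.1, 7.3, -19.6); L, U the strict triangles.
Gauss-Seidel: T = -(D+L)⁻¹U, row 0 first, T[0,3] = -(1.2)/(7.3) = -0.1644; later rows by forward substitution.
  T[0,:] = [+0.0000  -0.2466  -0.0411  -0.1644]
  T[1,:] = [+0.0000  +0.0444  +0.2506  +0.0566]
  T[2,:] = [+0.0000  +0.0488  -0.0019  -0.1740]
  T[3,:] = [+0.0000  -0.0317  -0.0369  -0.0624]
|λ(T)| sorted: 0.1645, 0.1035, 0.1035, 0.0000.
ρ(T) = max|λ| = 0.1645; 0.1645 < 1 ⇒ converges.

yes, ρ = 0.1645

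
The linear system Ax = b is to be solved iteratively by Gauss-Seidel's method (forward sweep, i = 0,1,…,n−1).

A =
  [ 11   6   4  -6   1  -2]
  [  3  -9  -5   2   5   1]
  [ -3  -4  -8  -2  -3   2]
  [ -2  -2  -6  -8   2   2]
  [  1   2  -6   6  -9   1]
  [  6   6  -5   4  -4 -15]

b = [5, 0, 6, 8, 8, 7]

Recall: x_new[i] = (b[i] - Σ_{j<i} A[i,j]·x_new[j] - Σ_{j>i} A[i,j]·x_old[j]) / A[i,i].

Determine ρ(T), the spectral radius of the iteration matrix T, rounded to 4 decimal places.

1.5142

Split A = D + L + U, D = diag(11, -9, -8, -8, -9, -15).
GS T = -(D+L)⁻¹U: row 0 first, T[0,4] = -(1)/(11) = -0.0909; later rows by forward substitution.
  T[0,:] = [+0.0000 -0.5455 -0.3636 +0.5455 -0.0909 +0.1818]
  T[1,:] = [+0.0000 -0.1818 -0.6768 +0.4040 +0.5253 +0.1717]
  T[2,:] = [+0.0000 +0.2955 +0.4747 -0.6566 -0.6035 +0.0960]
  T[3,:] = [+0.0000 -0.0398 -0.0960 +0.2551 +0.5941 +0.0896]
  T[4,:] = [+0.0000 -0.3245 -0.5713 +0.7581 +0.9050 +0.1653]
  T[5,:] = [+0.0000 -0.3135 -0.4477 +0.4645 +0.2920 +0.0893]
|eigenvalues of T|: 1.5142, 0.3495, 0.3495, 0.1498, 0.0304, 0.0000.
ρ = 1.5142; 1.5142 > 1 ⇒ diverges.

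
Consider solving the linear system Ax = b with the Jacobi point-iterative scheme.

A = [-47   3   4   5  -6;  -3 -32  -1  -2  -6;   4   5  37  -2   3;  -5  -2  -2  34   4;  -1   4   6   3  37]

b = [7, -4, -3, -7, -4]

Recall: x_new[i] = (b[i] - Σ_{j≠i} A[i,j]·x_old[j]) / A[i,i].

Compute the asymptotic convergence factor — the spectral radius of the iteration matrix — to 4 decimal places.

Write A = D+L+U with D = diag(-47, -32, 37, 34, 37).
Jacobi: T = -D⁻¹(L+U), T[2,3] = -(-2)/(37) = +0.0541; T[2,2] = 0.
  T[0,:] = [+0.0000 +0.0638 +0.0851 +0.1064 -0.1277]
  T[1,:] = [-0.0938 +0.0000 -0.0312 -0.0625 -0.1875]
  T[2,:] = [-0.1081 -0.1351 +0.0000 +0.0541 -0.0811]
  T[3,:] = [+0.1471 +0.0588 +0.0588 +0.0000 -0.1176]
  T[4,:] = [+0.0270 -0.1081 -0.1622 -0.0811 +0.0000]
|eigenvalues of T|: 0.2382, 0.1626, 0.1434, 0.1434, 0.1079.
ρ(T) = max|λ| = 0.2382; 0.2382 < 1: convergent.

0.2382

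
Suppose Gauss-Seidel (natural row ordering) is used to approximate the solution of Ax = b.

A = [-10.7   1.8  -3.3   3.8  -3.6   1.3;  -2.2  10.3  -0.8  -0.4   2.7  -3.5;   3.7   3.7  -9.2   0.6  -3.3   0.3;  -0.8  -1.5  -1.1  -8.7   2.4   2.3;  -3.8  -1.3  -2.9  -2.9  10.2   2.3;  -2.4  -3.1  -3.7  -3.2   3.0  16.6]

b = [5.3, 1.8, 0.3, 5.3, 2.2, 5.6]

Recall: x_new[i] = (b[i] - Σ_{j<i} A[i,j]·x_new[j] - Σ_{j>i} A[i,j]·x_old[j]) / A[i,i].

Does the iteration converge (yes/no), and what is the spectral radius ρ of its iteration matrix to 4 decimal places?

yes, ρ = 0.6077

A = D + L + U where D = diag(-10.7, 10.3, -9.2, -8.7, 10.2, 16.6).
T_GS = -(D+L)⁻¹U: row 0 first, T[0,3] = -(3.8)/(-10.7) = +0.3551; later rows by forward substitution.
  T[0,:] = [+0.0000 +0.1682 -0.3084 +0.3551 -0.3364 +0.1215]
  T[1,:] = [+0.0000 +0.0359 +0.0118 +0.1147 -0.3340 +0.3658]
  T[2,:] = [+0.0000 +0.0821 -0.1193 +0.2542 -0.6283 +0.2286]
  T[3,:] = [+0.0000 -0.0320 +0.0414 -0.0846 +0.4438 +0.1612]
  T[4,:] = [+0.0000 +0.0815 -0.1355 +0.1951 -0.2204 -0.0228]
  T[5,:] = [+0.0000 +0.0284 -0.0365 +0.0778 -0.1257 +0.1720]
moduli |λ_i(T)| = 0.6077, 0.2176, 0.1560, 0.0193, 0.0193, 0.0000.
spectral radius ρ = 0.6077; 0.6077 < 1 ⇒ converges.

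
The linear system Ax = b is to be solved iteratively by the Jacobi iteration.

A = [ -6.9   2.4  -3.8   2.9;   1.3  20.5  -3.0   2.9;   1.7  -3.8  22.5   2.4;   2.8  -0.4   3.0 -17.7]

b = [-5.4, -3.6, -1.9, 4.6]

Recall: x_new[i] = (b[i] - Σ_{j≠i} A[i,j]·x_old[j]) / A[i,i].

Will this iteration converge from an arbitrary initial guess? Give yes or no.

Let D = diag(-6.9, 20.5, 22.5, -17.7); L, U the strict triangles.
T_J = -D⁻¹(L+U): T[2,0] = -(1.7)/(22.5) = -0.0756; T[2,2] = 0.
  T[0,:] = [+0.0000 +0.3478 -0.5507 +0.4203]
  T[1,:] = [-0.0634 +0.0000 +0.1463 -0.1415]
  T[2,:] = [-0.0756 +0.1689 +0.0000 -0.1067]
  T[3,:] = [+0.1582 -0.0226 +0.1695 +0.0000]
|eigenvalues of T|: 0.3201, 0.2479, 0.1483, 0.0761.
ρ(T) = max|λ| = 0.3201; 0.3201 < 1, so it converges for any x₀.

yes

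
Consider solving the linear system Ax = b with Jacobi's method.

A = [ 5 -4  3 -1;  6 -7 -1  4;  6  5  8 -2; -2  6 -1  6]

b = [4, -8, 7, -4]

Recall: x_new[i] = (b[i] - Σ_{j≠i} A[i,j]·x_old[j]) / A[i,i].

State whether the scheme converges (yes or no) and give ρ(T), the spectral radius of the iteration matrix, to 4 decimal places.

Split A = D + L + U, D = diag(5, -7, 8, 6).
Jacobi T = -D⁻¹(L+U): T[2,3] = -(-2)/(8) = +0.2500; T[2,2] = 0.
  T[0,:] = [+0.0000 +0.8000 -0.6000 +0.2000]
  T[1,:] = [+0.8571 +0.0000 -0.1429 +0.5714]
  T[2,:] = [-0.7500 -0.6250 +0.0000 +0.2500]
  T[3,:] = [+0.3333 -1.0000 +0.1667 +0.0000]
|λ(T)| sorted: 1.1262, 0.9093, 0.5561, 0.5561.
ρ = 1.1262; 1.1262 > 1, so it fails to converge.

no, ρ = 1.1262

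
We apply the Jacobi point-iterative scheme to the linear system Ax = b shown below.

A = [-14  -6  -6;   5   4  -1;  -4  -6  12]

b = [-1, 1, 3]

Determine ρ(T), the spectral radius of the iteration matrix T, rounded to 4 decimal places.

0.8835

Write A = D+L+U with D = diag(-14, 4, 12).
T_J = -D⁻¹(L+U): T[2,0] = -(-4)/(12) = +0.3333; T[2,2] = 0.
  T[0,:] = [+0.0000  -0.4286  -0.4286]
  T[1,:] = [-1.2500  +0.0000  +0.2500]
  T[2,:] = [+0.3333  +0.5000  +0.0000]
|λ(T)| sorted: 0.8835, 0.5126, 0.5126.
spectral radius ρ = 0.8835; 0.8835 < 1 ⇒ converges.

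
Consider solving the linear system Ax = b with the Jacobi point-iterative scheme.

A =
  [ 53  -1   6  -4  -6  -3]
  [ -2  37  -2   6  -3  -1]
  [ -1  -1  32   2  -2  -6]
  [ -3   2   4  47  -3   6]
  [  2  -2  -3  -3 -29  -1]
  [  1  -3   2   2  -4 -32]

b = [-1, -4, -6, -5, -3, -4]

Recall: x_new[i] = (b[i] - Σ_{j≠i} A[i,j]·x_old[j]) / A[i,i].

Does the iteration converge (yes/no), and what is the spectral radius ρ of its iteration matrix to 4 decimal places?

Split A = D + L + U, D = diag(53, 37, 32, 47, -29, -32).
Jacobi: T = -D⁻¹(L+U), T[4,1] = -(-2)/(-29) = -0.0690; T[4,4] = 0.
  T[0,:] = [+0.0000 +0.0189 -0.1132 +0.0755 +0.1132 +0.0566]
  T[1,:] = [+0.0541 +0.0000 +0.0541 -0.1622 +0.0811 +0.0270]
  T[2,:] = [+0.0312 +0.0312 +0.0000 -0.0625 +0.0625 +0.1875]
  T[3,:] = [+0.0638 -0.0426 -0.0851 +0.0000 +0.0638 -0.1277]
  T[4,:] = [+0.0690 -0.0690 -0.1034 -0.1034 +0.0000 -0.0345]
  T[5,:] = [+0.0312 -0.0938 +0.0625 +0.0625 -0.1250 +0.0000]
moduli |λ_i(T)| = 0.2082, 0.1646, 0.1646, 0.1307, 0.1307, 0.0282.
ρ(T) = max|λ| = 0.2082; 0.2082 < 1: convergent.

yes, ρ = 0.2082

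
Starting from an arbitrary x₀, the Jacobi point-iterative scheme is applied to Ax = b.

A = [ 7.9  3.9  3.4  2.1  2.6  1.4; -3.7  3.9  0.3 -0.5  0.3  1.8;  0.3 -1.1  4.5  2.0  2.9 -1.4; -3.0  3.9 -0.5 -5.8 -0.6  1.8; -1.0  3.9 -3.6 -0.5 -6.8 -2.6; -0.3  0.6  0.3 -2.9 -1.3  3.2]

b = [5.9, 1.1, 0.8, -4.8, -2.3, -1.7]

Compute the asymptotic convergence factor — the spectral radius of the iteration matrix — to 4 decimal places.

1.1737

A = D + L + U where D = diag(7.9, 3.9, 4.5, -5.8, -6.8, 3.2).
Jacobi: T = -D⁻¹(L+U), T[3,4] = -(-0.6)/(-5.8) = -0.1034; T[3,3] = 0.
  T[0,:] = [+0.0000  -0.4937  -0.4304  -0.2658  -0.3291  -0.1772]
  T[1,:] = [+0.9487  +0.0000  -0.0769  +0.1282  -0.0769  -0.4615]
  T[2,:] = [-0.0667  +0.2444  +0.0000  -0.4444  -0.6444  +0.3111]
  T[3,:] = [-0.5172  +0.6724  -0.0862  +0.0000  -0.1034  +0.3103]
  T[4,:] = [-0.1471  +0.5735  -0.5294  -0.0735  +0.0000  -0.3824]
  T[5,:] = [+0.0938  -0.1875  -0.0938  +0.9062  +0.4062  +0.0000]
|roots of det(T-λI)|: 1.1737, 0.7793, 0.7793, 0.4063, 0.4063, 0.0802.
spectral radius ρ = 1.1737; 1.1737 > 1, so it fails to converge.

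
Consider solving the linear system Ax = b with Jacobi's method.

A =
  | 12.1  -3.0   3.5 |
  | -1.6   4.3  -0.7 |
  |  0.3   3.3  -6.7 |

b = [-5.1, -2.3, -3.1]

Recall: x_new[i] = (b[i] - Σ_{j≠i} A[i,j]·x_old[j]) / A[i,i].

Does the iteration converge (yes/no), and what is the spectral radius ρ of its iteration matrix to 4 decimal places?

yes, ρ = 0.5098

Write A = D+L+U with D = diag(12.1, 4.3, -6.7).
T_J = -D⁻¹(L+U): T[1,0] = -(-1.6)/(4.3) = +0.3721; T[1,1] = 0.
  T[0,:] = [+0.0000  +0.2479  -0.2893]
  T[1,:] = [+0.3721  +0.0000  +0.1628]
  T[2,:] = [+0.0448  +0.4925  +0.0000]
|eigenvalues of T|: 0.5098, 0.3169, 0.3169.
spectral radius ρ = 0.5098; 0.5098 < 1 ⇒ converges.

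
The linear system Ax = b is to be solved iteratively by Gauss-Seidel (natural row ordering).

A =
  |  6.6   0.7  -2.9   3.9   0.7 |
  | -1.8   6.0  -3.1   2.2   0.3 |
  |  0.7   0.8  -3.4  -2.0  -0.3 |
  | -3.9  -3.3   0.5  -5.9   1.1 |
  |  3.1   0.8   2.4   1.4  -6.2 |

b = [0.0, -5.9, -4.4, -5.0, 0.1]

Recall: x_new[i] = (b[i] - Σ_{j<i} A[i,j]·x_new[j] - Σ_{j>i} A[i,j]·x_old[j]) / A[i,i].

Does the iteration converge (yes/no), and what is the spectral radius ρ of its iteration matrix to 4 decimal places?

yes, ρ = 0.9424

Write A = D+L+U with D = diag(6.6, 6, -3.4, -5.9, -6.2).
T_GS = -(D+L)⁻¹U: row 0 first, T[0,1] = -(0.7)/(6.6) = -0.1061; later rows by forward substitution.
  T[0,:] = [+0.0000, -0.1061, +0.4394, -0.5909, -0.1061]
  T[1,:] = [+0.0000, -0.0318, +0.6485, -0.5439, -0.0818]
  T[2,:] = [+0.0000, -0.0293, +0.2430, -0.8379, -0.1293]
  T[3,:] = [+0.0000, +0.0854, -0.6326, +0.6238, +0.2914]
  T[4,:] = [+0.0000, -0.0492, +0.2546, -0.5491, -0.0479]
|eigenvalues of T|: 0.9424, 0.3249, 0.0991, 0.0991, 0.0000.
ρ = 0.9424; 0.9424 < 1 ⇒ converges.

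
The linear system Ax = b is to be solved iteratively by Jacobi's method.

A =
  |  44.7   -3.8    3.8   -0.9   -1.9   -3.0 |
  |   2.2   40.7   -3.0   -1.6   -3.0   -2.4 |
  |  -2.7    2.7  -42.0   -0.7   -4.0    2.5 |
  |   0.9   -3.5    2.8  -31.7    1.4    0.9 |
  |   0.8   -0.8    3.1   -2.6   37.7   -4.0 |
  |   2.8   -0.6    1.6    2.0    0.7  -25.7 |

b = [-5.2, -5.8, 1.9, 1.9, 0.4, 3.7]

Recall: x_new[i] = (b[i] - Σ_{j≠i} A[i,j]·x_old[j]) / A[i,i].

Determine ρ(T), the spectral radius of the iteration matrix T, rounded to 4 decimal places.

0.1872

Split A = D + L + U, D = diag(44.7, 40.7, -42, -31.7, 37.7, -25.7).
Jacobi T = -D⁻¹(L+U): T[4,3] = -(-2.6)/(37.7) = +0.0690; T[4,4] = 0.
  T[0,:] = [+0.0000 +0.0850 -0.0850 +0.0201 +0.0425 +0.0671]
  T[1,:] = [-0.0541 +0.0000 +0.0737 +0.0393 +0.0737 +0.0590]
  T[2,:] = [-0.0643 +0.0643 +0.0000 -0.0167 -0.0952 +0.0595]
  T[3,:] = [+0.0284 -0.1104 +0.0883 +0.0000 +0.0442 +0.0284]
  T[4,:] = [-0.0212 +0.0212 -0.0822 +0.0690 +0.0000 +0.1061]
  T[5,:] = [+0.1089 -0.0233 +0.0623 +0.0778 +0.0272 +0.0000]
|eigenvalues of T|: 0.1872, 0.1446, 0.0982, 0.0982, 0.0971, 0.0806.
ρ(T) = max|λ| = 0.1872; 0.1872 < 1, so it converges for any x₀.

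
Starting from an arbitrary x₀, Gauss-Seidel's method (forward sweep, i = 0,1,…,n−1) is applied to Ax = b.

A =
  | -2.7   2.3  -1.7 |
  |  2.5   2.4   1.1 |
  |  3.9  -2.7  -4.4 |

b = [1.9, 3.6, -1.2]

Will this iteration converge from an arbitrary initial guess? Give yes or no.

no

Split A = D + L + U, D = diag(-2.7, 2.4, -4.4).
Gauss-Seidel: T = -(D+L)⁻¹U, row 0 first, T[0,1] = -(2.3)/(-2.7) = +0.8519; later rows by forward substitution.
  T[0,:] = [+0.0000  +0.8519  -0.6296]
  T[1,:] = [+0.0000  -0.8873  +0.1975]
  T[2,:] = [+0.0000  +1.2996  -0.6793]
|λ(T)| sorted: 1.3005, 0.2661, 0.0000.
ρ(T) = max|λ| = 1.3005; 1.3005 > 1, so it fails to converge.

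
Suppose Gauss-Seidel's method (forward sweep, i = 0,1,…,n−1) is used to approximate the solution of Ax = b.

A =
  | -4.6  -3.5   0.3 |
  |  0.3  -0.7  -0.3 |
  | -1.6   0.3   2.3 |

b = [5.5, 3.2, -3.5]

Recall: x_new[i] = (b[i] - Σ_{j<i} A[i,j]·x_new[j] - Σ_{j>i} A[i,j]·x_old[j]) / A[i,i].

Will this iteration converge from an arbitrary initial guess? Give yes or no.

yes

A = D + L + U where D = diag(-4.6, -0.7, 2.3).
Gauss-Seidel: T = -(D+L)⁻¹U, row 0 first, T[0,2] = -(0.3)/(-4.6) = +0.0652; later rows by forward substitution.
  T[0,:] = [+0.0000, -0.7609, +0.0652]
  T[1,:] = [+0.0000, -0.3261, -0.4006]
  T[2,:] = [+0.0000, -0.4868, +0.0976]
|eigenvalues of T|: 0.6040, 0.3756, 0.0000.
ρ = 0.6040; 0.6040 < 1, so it converges for any x₀.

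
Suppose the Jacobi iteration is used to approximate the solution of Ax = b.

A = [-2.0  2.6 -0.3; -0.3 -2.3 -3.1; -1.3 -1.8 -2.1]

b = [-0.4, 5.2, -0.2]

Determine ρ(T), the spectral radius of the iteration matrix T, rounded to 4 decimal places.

1.3643

Let D = diag(-2, -2.3, -2.1); L, U the strict triangles.
T_J = -D⁻¹(L+U): T[0,1] = -(2.6)/(-2) = +1.3000; T[0,0] = 0.
  T[0,:] = [+0.0000 +1.3000 -0.1500]
  T[1,:] = [-0.1304 +0.0000 -1.3478]
  T[2,:] = [-0.6190 -0.8571 +0.0000]
|roots of det(T-λI)|: 1.3643, 0.8847, 0.8847.
spectral radius ρ = 1.3643; 1.3643 > 1 ⇒ diverges.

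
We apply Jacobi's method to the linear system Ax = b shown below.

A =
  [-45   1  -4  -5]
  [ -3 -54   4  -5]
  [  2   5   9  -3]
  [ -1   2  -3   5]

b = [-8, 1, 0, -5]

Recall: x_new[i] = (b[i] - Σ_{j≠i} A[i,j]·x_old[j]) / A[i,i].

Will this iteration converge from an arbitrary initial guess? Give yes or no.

Diagonal D = diag(-45, -54, 9, 5); L, U strict lower/upper.
Jacobi: T = -D⁻¹(L+U), T[2,0] = -(2)/(9) = -0.2222; T[2,2] = 0.
  T[0,:] = [+0.0000, +0.0222, -0.0889, -0.1111]
  T[1,:] = [-0.0556, +0.0000, +0.0741, -0.0926]
  T[2,:] = [-0.2222, -0.5556, +0.0000, +0.3333]
  T[3,:] = [+0.2000, -0.4000, +0.6000, +0.0000]
|λ(T)| sorted: 0.4676, 0.3106, 0.3106, 0.1192.
ρ = 0.4676; 0.4676 < 1 ⇒ converges.

yes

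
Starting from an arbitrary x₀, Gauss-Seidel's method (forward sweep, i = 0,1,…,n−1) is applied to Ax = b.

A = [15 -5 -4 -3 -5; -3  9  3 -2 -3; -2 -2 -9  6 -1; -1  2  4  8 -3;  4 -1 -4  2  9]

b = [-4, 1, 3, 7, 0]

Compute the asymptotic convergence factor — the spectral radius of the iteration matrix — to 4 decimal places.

A = D + L + U where D = diag(15, 9, -9, 8, 9).
T_GS = -(D+L)⁻¹U: row 0 first, T[0,2] = -(-4)/(15) = +0.2667; later rows by forward substitution.
  T[0,:] = [+0.0000, +0.3333, +0.2667, +0.2000, +0.3333]
  T[1,:] = [+0.0000, +0.1111, -0.2444, +0.2889, +0.4444]
  T[2,:] = [+0.0000, -0.0988, -0.0049, +0.5580, -0.2840]
  T[3,:] = [+0.0000, +0.0633, +0.0969, -0.3262, +0.4475]
  T[4,:] = [+0.0000, -0.1938, -0.1694, +0.2637, -0.3244]
|λ(T)| sorted: 0.8348, 0.2867, 0.2867, 0.1798, 0.0000.
ρ = 0.8348; 0.8348 < 1: convergent.

0.8348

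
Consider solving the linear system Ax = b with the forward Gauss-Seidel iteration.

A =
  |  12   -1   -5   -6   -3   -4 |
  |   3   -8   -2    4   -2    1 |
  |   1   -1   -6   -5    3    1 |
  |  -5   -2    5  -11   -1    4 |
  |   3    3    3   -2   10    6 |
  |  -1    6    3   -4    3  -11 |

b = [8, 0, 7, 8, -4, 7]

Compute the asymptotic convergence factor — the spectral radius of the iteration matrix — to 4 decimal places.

Let D = diag(12, -8, -6, -11, 10, -11); L, U the strict triangles.
GS T = -(D+L)⁻¹U: row 0 first, T[0,5] = -(-4)/(12) = +0.3333; later rows by forward substitution.
  T[0,:] = [+0.0000  +0.0833  +0.4167  +0.5000  +0.2500  +0.3333]
  T[1,:] = [+0.0000  +0.0312  -0.0938  +0.6875  -0.1562  +0.2500]
  T[2,:] = [+0.0000  +0.0087  +0.0851  -0.8646  +0.5677  +0.1806]
  T[3,:] = [+0.0000  -0.0396  -0.1337  -0.7453  +0.0819  +0.2487]
  T[4,:] = [+0.0000  -0.0449  -0.1491  -0.2459  -0.1821  -0.7794]
  T[5,:] = [+0.0000  +0.0140  -0.0579  +0.2977  -0.0326  -0.1477]
moduli |λ_i(T)| = 0.9035, 0.3561, 0.3561, 0.3018, 0.0025, 0.0000.
spectral radius ρ = 0.9035; 0.9035 < 1, so it converges for any x₀.

0.9035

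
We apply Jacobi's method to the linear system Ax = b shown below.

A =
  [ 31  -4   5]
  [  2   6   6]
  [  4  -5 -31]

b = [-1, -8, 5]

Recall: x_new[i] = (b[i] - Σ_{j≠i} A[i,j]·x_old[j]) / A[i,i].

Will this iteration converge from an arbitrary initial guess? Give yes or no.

Diagonal D = diag(31, 6, -31); L, U strict lower/upper.
Jacobi T = -D⁻¹(L+U): T[1,0] = -(2)/(6) = -0.3333; T[1,1] = 0.
  T[0,:] = [+0.0000, +0.1290, -0.1613]
  T[1,:] = [-0.3333, +0.0000, -1.0000]
  T[2,:] = [+0.1290, -0.1613, +0.0000]
moduli |λ_i(T)| = 0.4008, 0.2513, 0.2513.
ρ = 0.4008; 0.4008 < 1 ⇒ converges.

yes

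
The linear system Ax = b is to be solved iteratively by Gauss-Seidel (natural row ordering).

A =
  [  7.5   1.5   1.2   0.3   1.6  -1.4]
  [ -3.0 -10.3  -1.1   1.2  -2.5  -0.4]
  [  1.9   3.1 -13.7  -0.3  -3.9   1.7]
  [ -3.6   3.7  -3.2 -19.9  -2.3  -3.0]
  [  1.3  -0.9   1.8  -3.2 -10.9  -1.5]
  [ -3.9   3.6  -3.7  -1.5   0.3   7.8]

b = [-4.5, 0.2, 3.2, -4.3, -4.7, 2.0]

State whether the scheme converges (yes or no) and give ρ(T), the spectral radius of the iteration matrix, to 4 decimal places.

yes, ρ = 0.3093

Let D = diag(7.5, -10.3, -13.7, -19.9, -10.9, 7.8); L, U the strict triangles.
GS T = -(D+L)⁻¹U: row 0 first, T[0,3] = -(0.3)/(7.5) = -0.0400; later rows by forward substitution.
  T[0,:] = [+0.0000  -0.2000  -0.1600  -0.0400  -0.2133  +0.1867]
  T[1,:] = [+0.0000  +0.0583  -0.0602  +0.1282  -0.1806  -0.0932]
  T[2,:] = [+0.0000  -0.0146  -0.0358  +0.0016  -0.3551  +0.1289]
  T[3,:] = [+0.0000  +0.0494  +0.0235  +0.0308  -0.0535  -0.2226]
  T[4,:] = [+0.0000  -0.0456  -0.0269  -0.0241  -0.0535  -0.0210]
  T[5,:] = [+0.0000  -0.1225  -0.0636  -0.0716  -0.2000  +0.1555]
moduli |λ_i(T)| = 0.3093, 0.1876, 0.0551, 0.0341, 0.0341, 0.0000.
spectral radius ρ = 0.3093; 0.3093 < 1: convergent.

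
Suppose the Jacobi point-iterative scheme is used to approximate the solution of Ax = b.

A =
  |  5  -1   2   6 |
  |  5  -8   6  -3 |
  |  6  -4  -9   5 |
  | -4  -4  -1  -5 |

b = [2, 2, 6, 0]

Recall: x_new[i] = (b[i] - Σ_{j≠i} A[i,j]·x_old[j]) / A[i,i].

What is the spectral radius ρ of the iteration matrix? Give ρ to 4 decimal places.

Split A = D + L + U, D = diag(5, -8, -9, -5).
T_J = -D⁻¹(L+U): T[3,2] = -(-1)/(-5) = -0.2000; T[3,3] = 0.
  T[0,:] = [+0.0000  +0.2000  -0.4000  -1.2000]
  T[1,:] = [+0.6250  +0.0000  +0.7500  -0.3750]
  T[2,:] = [+0.6667  -0.4444  +0.0000  +0.5556]
  T[3,:] = [-0.8000  -0.8000  -0.2000  +0.0000]
|λ(T)| sorted: 1.3470, 0.9252, 0.8662, 0.8662.
ρ(T) = max|λ| = 1.3470; 1.3470 > 1, so it fails to converge.

1.3470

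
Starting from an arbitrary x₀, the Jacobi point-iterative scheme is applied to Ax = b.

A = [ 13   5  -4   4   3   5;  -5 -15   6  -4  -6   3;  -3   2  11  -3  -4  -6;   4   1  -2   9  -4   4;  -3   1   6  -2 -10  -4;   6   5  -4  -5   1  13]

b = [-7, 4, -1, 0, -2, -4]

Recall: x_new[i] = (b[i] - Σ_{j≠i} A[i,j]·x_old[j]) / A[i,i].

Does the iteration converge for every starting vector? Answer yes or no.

no

A = D + L + U where D = diag(13, -15, 11, 9, -10, 13).
Jacobi: T = -D⁻¹(L+U), T[0,1] = -(5)/(13) = -0.3846; T[0,0] = 0.
  T[0,:] = [+0.0000, -0.3846, +0.3077, -0.3077, -0.2308, -0.3846]
  T[1,:] = [-0.3333, +0.0000, +0.4000, -0.2667, -0.4000, +0.2000]
  T[2,:] = [+0.2727, -0.1818, +0.0000, +0.2727, +0.3636, +0.5455]
  T[3,:] = [-0.4444, -0.1111, +0.2222, +0.0000, +0.4444, -0.4444]
  T[4,:] = [-0.3000, +0.1000, +0.6000, -0.2000, +0.0000, -0.4000]
  T[5,:] = [-0.4615, -0.3846, +0.3077, +0.3846, -0.0769, +0.0000]
|λ(T)| sorted: 1.2223, 0.7082, 0.7082, 0.6384, 0.4741, 0.2427.
spectral radius ρ = 1.2223; 1.2223 > 1, so it fails to converge.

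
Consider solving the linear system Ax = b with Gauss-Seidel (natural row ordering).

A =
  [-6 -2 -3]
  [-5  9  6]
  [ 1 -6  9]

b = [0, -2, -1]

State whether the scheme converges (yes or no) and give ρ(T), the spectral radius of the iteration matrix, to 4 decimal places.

yes, ρ = 0.7252

Let D = diag(-6, 9, 9); L, U the strict triangles.
GS T = -(D+L)⁻¹U: row 0 first, T[0,1] = -(-2)/(-6) = -0.3333; later rows by forward substitution.
  T[0,:] = [+0.0000, -0.3333, -0.5000]
  T[1,:] = [+0.0000, -0.1852, -0.9444]
  T[2,:] = [+0.0000, -0.0864, -0.5741]
|λ(T)| sorted: 0.7252, 0.0340, 0.0000.
spectral radius ρ = 0.7252; 0.7252 < 1: convergent.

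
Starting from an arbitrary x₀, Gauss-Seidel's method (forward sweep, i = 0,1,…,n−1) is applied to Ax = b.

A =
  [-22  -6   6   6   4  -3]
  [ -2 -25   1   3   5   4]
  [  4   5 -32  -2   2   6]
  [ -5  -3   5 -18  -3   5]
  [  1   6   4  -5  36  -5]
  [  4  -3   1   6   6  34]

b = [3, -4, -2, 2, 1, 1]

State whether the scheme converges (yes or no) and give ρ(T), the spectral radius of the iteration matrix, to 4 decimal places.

yes, ρ = 0.2113

Diagonal D = diag(-22, -25, -32, -18, 36, 34); L, U strict lower/upper.
GS T = -(D+L)⁻¹U: row 0 first, T[0,1] = -(-6)/(-22) = -0.2727; later rows by forward substitution.
  T[0,:] = [+0.0000  -0.2727  +0.2727  +0.2727  +0.1818  -0.1364]
  T[1,:] = [+0.0000  +0.0218  +0.0182  +0.0982  +0.1855  +0.1709]
  T[2,:] = [+0.0000  -0.0307  +0.0369  -0.0131  +0.1142  +0.1972]
  T[3,:] = [+0.0000  +0.0636  -0.0685  -0.0958  -0.2164  +0.3419]
  T[4,:] = [+0.0000  +0.0162  -0.0242  -0.0358  -0.0787  +0.1398]
  T[5,:] = [+0.0000  +0.0208  -0.0152  +0.0002  +0.0437  -0.0597]
|roots of det(T-λI)|: 0.2113, 0.1089, 0.0911, 0.0298, 0.0298, 0.0000.
spectral radius ρ = 0.2113; 0.2113 < 1 ⇒ converges.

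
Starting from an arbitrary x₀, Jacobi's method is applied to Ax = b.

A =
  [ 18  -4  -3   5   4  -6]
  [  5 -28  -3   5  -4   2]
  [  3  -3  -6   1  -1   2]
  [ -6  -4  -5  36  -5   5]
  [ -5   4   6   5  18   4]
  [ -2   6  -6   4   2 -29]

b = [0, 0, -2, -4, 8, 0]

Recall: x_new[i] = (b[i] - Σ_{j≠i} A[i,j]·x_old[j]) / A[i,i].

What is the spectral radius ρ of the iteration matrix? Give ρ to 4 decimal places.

Write A = D+L+U with D = diag(18, -28, -6, 36, 18, -29).
T_J = -D⁻¹(L+U): T[3,1] = -(-4)/(36) = +0.1111; T[3,3] = 0.
  T[0,:] = [+0.0000  +0.2222  +0.1667  -0.2778  -0.2222  +0.3333]
  T[1,:] = [+0.1786  +0.0000  -0.1071  +0.1786  -0.1429  +0.0714]
  T[2,:] = [+0.5000  -0.5000  +0.0000  +0.1667  -0.1667  +0.3333]
  T[3,:] = [+0.1667  +0.1111  +0.1389  +0.0000  +0.1389  -0.1389]
  T[4,:] = [+0.2778  -0.2222  -0.3333  -0.2778  +0.0000  -0.2222]
  T[5,:] = [-0.0690  +0.2069  -0.2069  +0.1379  +0.0690  +0.0000]
|roots of det(T-λI)|: 0.6297, 0.4189, 0.4189, 0.3713, 0.2802, 0.2802.
ρ(T) = max|λ| = 0.6297; 0.6297 < 1 ⇒ converges.

0.6297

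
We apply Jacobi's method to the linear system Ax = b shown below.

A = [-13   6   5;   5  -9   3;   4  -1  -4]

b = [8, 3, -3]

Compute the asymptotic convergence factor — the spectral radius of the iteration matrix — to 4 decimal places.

0.8243

Split A = D + L + U, D = diag(-13, -9, -4).
T_J = -D⁻¹(L+U): T[1,2] = -(3)/(-9) = +0.3333; T[1,1] = 0.
  T[0,:] = [+0.0000, +0.4615, +0.3846]
  T[1,:] = [+0.5556, +0.0000, +0.3333]
  T[2,:] = [+1.0000, -0.2500, +0.0000]
moduli |λ_i(T)| = 0.8243, 0.6314, 0.1930.
ρ(T) = max|λ| = 0.8243; 0.8243 < 1 ⇒ converges.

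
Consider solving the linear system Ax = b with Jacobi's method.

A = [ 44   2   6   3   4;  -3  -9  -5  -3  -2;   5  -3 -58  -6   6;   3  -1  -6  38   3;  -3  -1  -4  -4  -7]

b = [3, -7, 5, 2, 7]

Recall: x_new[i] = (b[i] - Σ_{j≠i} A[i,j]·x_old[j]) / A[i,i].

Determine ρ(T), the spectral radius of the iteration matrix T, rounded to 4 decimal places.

Split A = D + L + U, D = diag(44, -9, -58, 38, -7).
Jacobi: T = -D⁻¹(L+U), T[2,3] = -(-6)/(-58) = -0.1034; T[2,2] = 0.
  T[0,:] = [+0.0000 -0.0455 -0.1364 -0.0682 -0.0909]
  T[1,:] = [-0.3333 +0.0000 -0.5556 -0.3333 -0.2222]
  T[2,:] = [+0.0862 -0.0517 +0.0000 -0.1034 +0.1034]
  T[3,:] = [-0.0789 +0.0263 +0.1579 +0.0000 -0.0789]
  T[4,:] = [-0.4286 -0.1429 -0.5714 -0.5714 +0.0000]
|eigenvalues of T|: 0.3699, 0.1739, 0.1739, 0.1550, 0.1550.
spectral radius ρ = 0.3699; 0.3699 < 1, so it converges for any x₀.

0.3699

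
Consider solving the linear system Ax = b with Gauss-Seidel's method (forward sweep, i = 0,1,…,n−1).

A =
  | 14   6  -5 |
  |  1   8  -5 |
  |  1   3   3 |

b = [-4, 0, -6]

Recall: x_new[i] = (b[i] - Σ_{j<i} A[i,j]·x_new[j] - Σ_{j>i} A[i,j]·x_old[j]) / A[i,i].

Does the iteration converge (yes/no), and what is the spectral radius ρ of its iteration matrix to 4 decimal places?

A = D + L + U where D = diag(14, 8, 3).
GS T = -(D+L)⁻¹U: row 0 first, T[0,2] = -(-5)/(14) = +0.3571; later rows by forward substitution.
  T[0,:] = [+0.0000  -0.4286  +0.3571]
  T[1,:] = [+0.0000  +0.0536  +0.5804]
  T[2,:] = [+0.0000  +0.0893  -0.6994]
|eigenvalues of T|: 0.7629, 0.1170, 0.0000.
ρ(T) = max|λ| = 0.7629; 0.7629 < 1 ⇒ converges.

yes, ρ = 0.7629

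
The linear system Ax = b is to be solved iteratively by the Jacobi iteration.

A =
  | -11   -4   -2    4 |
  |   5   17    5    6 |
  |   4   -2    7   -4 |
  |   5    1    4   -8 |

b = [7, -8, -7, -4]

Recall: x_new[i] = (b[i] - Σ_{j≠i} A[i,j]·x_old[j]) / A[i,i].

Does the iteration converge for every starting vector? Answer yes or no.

yes

Write A = D+L+U with D = diag(-11, 17, 7, -8).
Jacobi T = -D⁻¹(L+U): T[2,1] = -(-2)/(7) = +0.2857; T[2,2] = 0.
  T[0,:] = [+0.0000 -0.3636 -0.1818 +0.3636]
  T[1,:] = [-0.2941 +0.0000 -0.2941 -0.3529]
  T[2,:] = [-0.5714 +0.2857 +0.0000 +0.5714]
  T[3,:] = [+0.6250 +0.1250 +0.5000 +0.0000]
moduli |λ_i(T)| = 0.9154, 0.4822, 0.4822, 0.0108.
ρ = 0.9154; 0.9154 < 1: convergent.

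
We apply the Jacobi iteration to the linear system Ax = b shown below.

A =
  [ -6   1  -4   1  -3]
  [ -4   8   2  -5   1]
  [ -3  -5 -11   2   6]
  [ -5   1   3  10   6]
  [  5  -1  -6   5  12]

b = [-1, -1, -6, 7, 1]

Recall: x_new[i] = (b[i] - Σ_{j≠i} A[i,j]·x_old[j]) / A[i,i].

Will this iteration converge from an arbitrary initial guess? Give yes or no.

Diagonal D = diag(-6, 8, -11, 10, 12); L, U strict lower/upper.
Jacobi: T = -D⁻¹(L+U), T[3,2] = -(3)/(10) = -0.3000; T[3,3] = 0.
  T[0,:] = [+0.0000 +0.1667 -0.6667 +0.1667 -0.5000]
  T[1,:] = [+0.5000 +0.0000 -0.2500 +0.6250 -0.1250]
  T[2,:] = [-0.2727 -0.4545 +0.0000 +0.1818 +0.5455]
  T[3,:] = [+0.5000 -0.1000 -0.3000 +0.0000 -0.6000]
  T[4,:] = [-0.4167 +0.0833 +0.5000 -0.4167 +0.0000]
|λ(T)| sorted: 1.2954, 0.7294, 0.3880, 0.3611, 0.3611.
ρ = 1.2954; 1.2954 > 1, so it fails to converge.

no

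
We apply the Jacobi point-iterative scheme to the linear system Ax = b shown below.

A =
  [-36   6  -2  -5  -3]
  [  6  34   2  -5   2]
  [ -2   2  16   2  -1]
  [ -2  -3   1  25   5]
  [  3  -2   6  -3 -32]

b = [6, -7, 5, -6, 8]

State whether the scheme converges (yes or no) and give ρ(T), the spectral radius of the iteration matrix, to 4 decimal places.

Split A = D + L + U, D = diag(-36, 34, 16, 25, -32).
Jacobi T = -D⁻¹(L+U): T[1,3] = -(-5)/(34) = +0.1471; T[1,1] = 0.
  T[0,:] = [+0.0000 +0.1667 -0.0556 -0.1389 -0.0833]
  T[1,:] = [-0.1765 +0.0000 -0.0588 +0.1471 -0.0588]
  T[2,:] = [+0.1250 -0.1250 +0.0000 -0.1250 +0.0625]
  T[3,:] = [+0.0800 +0.1200 -0.0400 +0.0000 -0.2000]
  T[4,:] = [+0.0938 -0.0625 +0.1875 -0.0938 +0.0000]
moduli |λ_i(T)| = 0.2977, 0.2177, 0.2177, 0.1090, 0.1090.
ρ = 0.2977; 0.2977 < 1: convergent.

yes, ρ = 0.2977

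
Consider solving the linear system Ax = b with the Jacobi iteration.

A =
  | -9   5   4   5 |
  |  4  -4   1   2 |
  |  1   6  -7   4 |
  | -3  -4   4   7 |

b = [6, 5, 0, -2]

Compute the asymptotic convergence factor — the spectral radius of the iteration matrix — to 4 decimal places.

1.2874

A = D + L + U where D = diag(-9, -4, -7, 7).
Jacobi T = -D⁻¹(L+U): T[1,0] = -(4)/(-4) = +1.0000; T[1,1] = 0.
  T[0,:] = [+0.0000, +0.5556, +0.4444, +0.5556]
  T[1,:] = [+1.0000, +0.0000, +0.2500, +0.5000]
  T[2,:] = [+0.1429, +0.8571, +0.0000, +0.5714]
  T[3,:] = [+0.4286, +0.5714, -0.5714, +0.0000]
eigenvalue magnitudes: 1.2874, 0.6728, 0.6728, 0.1537.
spectral radius ρ = 1.2874; 1.2874 > 1, so it fails to converge.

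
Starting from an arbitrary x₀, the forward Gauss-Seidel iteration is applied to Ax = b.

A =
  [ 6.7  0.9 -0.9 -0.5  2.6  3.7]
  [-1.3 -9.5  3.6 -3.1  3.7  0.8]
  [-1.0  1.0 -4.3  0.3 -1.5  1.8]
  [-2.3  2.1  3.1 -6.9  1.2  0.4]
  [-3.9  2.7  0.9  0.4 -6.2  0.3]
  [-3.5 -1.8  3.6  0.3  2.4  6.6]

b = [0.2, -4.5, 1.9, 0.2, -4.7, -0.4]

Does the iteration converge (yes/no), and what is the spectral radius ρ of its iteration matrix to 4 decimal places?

yes, ρ = 0.8448

A = D + L + U where D = diag(6.7, -9.5, -4.3, -6.9, -6.2, 6.6).
T_GS = -(D+L)⁻¹U: row 0 first, T[0,4] = -(2.6)/(6.7) = -0.3881; later rows by forward substitution.
  T[0,:] = [+0.0000  -0.1343  +0.1343  +0.0746  -0.3881  -0.5522]
  T[1,:] = [+0.0000  +0.0184  +0.3606  -0.3365  +0.4426  +0.1598]
  T[2,:] = [+0.0000  +0.0355  +0.0526  -0.0258  -0.1557  +0.5842]
  T[3,:] = [+0.0000  +0.0663  +0.0886  -0.1389  +0.3680  +0.5531]
  T[4,:] = [+0.0000  +0.1019  +0.0859  -0.2062  +0.4380  +0.5858]
  T[5,:] = [+0.0000  -0.1257  +0.1056  +0.0432  -0.1762  -0.8061]
eigenvalue magnitudes: 0.8448, 0.2931, 0.2931, 0.0377, 0.0058, 0.0000.
ρ = 0.8448; 0.8448 < 1 ⇒ converges.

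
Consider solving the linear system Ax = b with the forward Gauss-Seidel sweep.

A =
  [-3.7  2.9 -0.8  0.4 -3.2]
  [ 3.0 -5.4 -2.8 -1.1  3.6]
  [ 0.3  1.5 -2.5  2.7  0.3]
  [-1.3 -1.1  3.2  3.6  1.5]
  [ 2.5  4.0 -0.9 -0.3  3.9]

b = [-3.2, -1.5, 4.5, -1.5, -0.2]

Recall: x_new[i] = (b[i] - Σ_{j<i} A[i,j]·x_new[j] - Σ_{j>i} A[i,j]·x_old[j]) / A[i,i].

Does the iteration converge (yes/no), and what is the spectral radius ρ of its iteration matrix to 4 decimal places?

no, ρ = 1.1719

Write A = D+L+U with D = diag(-3.7, -5.4, -2.5, 3.6, 3.9).
T_GS = -(D+L)⁻¹U: row 0 first, T[0,1] = -(2.9)/(-3.7) = +0.7838; later rows by forward substitution.
  T[0,:] = [+0.0000 +0.7838 -0.2162 +0.1081 -0.8649]
  T[1,:] = [+0.0000 +0.4354 -0.6386 -0.1436 +0.1862]
  T[2,:] = [+0.0000 +0.3553 -0.4091 +1.0068 +0.1279]
  T[3,:] = [+0.0000 +0.1002 +0.0905 -0.8998 -0.7858]
  T[4,:] = [+0.0000 -0.8593 +0.7062 +0.2411 +0.3325]
moduli |λ_i(T)| = 1.1719, 0.8703, 0.8703, 0.1321, 0.0000.
ρ = 1.1719; 1.1719 > 1, so it fails to converge.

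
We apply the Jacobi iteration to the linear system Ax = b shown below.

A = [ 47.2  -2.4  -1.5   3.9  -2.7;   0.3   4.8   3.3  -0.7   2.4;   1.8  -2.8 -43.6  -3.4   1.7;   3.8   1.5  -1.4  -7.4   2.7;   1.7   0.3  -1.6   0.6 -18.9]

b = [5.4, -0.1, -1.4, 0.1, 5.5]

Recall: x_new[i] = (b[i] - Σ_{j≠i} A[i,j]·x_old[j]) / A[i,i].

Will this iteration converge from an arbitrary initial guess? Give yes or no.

yes

Split A = D + L + U, D = diag(47.2, 4.8, -43.6, -7.4, -18.9).
Jacobi: T = -D⁻¹(L+U), T[1,4] = -(2.4)/(4.8) = -0.5000; T[1,1] = 0.
  T[0,:] = [+0.0000, +0.0508, +0.0318, -0.0826, +0.0572]
  T[1,:] = [-0.0625, +0.0000, -0.6875, +0.1458, -0.5000]
  T[2,:] = [+0.0413, -0.0642, +0.0000, -0.0780, +0.0390]
  T[3,:] = [+0.5135, +0.2027, -0.1892, +0.0000, +0.3649]
  T[4,:] = [+0.0899, +0.0159, -0.0847, +0.0317, +0.0000]
moduli |λ_i(T)| = 0.3232, 0.2467, 0.1861, 0.1861, 0.0247.
ρ(T) = max|λ| = 0.3232; 0.3232 < 1: convergent.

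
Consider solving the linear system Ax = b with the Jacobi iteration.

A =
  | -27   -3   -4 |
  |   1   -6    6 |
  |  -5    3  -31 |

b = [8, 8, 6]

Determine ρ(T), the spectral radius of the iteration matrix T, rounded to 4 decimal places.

A = D + L + U where D = diag(-27, -6, -31).
T_J = -D⁻¹(L+U): T[0,1] = -(-3)/(-27) = -0.1111; T[0,0] = 0.
  T[0,:] = [+0.0000, -0.1111, -0.1481]
  T[1,:] = [+0.1667, +0.0000, +1.0000]
  T[2,:] = [-0.1613, +0.0968, +0.0000]
|λ(T)| sorted: 0.3784, 0.2026, 0.2026.
ρ(T) = max|λ| = 0.3784; 0.3784 < 1: convergent.

0.3784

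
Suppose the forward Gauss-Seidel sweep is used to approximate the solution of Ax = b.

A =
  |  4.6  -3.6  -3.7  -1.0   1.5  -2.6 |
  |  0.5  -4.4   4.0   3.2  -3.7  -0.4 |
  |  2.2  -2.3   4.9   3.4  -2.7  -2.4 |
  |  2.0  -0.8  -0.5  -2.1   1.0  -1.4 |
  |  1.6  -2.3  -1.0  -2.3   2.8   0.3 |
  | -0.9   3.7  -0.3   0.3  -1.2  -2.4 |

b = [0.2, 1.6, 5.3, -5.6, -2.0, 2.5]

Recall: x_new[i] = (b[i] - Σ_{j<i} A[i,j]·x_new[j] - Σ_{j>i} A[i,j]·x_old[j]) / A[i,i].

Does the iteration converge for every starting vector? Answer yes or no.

Let D = diag(4.6, -4.4, 4.9, -2.1, 2.8, -2.4); L, U the strict triangles.
GS T = -(D+L)⁻¹U: row 0 first, T[0,2] = -(-3.7)/(4.6) = +0.8043; later rows by forward substitution.
  T[0,:] = [+0.0000, +0.7826, +0.8043, +0.2174, -0.3261, +0.5652]
  T[1,:] = [+0.0000, +0.0889, +1.0005, +0.7520, -0.8780, -0.0267]
  T[2,:] = [+0.0000, -0.3096, +0.1085, -0.4385, +0.2853, +0.2235]
  T[3,:] = [+0.0000, +0.7852, +0.3591, +0.0250, +0.4322, -0.1714]
  T[4,:] = [+0.0000, +0.1602, +0.6959, +0.3574, -0.0780, -0.5130]
  T[5,:] = [+0.0000, -0.0996, +0.9242, +0.9570, -1.1739, -0.0459]
|λ(T)| sorted: 1.3518, 0.6654, 0.6654, 0.5708, 0.0277, 0.0000.
ρ(T) = max|λ| = 1.3518; 1.3518 > 1, so it fails to converge.

no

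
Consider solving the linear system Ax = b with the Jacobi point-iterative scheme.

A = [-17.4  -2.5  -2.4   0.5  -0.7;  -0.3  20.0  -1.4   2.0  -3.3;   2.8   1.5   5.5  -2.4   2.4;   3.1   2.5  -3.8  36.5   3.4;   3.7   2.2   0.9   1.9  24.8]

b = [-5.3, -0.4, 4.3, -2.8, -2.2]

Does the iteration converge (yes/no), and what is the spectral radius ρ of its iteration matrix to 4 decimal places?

A = D + L + U where D = diag(-17.4, 20, 5.5, 36.5, 24.8).
T_J = -D⁻¹(L+U): T[0,4] = -(-0.7)/(-17.4) = -0.0402; T[0,0] = 0.
  T[0,:] = [+0.0000  -0.1437  -0.1379  +0.0287  -0.0402]
  T[1,:] = [+0.0150  +0.0000  +0.0700  -0.1000  +0.1650]
  T[2,:] = [-0.5091  -0.2727  +0.0000  +0.4364  -0.4364]
  T[3,:] = [-0.0849  -0.0685  +0.1041  +0.0000  -0.0932]
  T[4,:] = [-0.1492  -0.0887  -0.0363  -0.0766  +0.0000]
|λ(T)| sorted: 0.3580, 0.2327, 0.1554, 0.1554, 0.1429.
ρ(T) = max|λ| = 0.3580; 0.3580 < 1: convergent.

yes, ρ = 0.3580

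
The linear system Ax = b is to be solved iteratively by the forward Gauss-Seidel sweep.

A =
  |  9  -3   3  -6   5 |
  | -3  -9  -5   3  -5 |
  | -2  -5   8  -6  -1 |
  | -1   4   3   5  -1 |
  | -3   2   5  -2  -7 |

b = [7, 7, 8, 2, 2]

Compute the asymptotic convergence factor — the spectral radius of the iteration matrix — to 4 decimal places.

Let D = diag(9, -9, 8, 5, -7); L, U the strict triangles.
T_GS = -(D+L)⁻¹U: row 0 first, T[0,1] = -(-3)/(9) = +0.3333; later rows by forward substitution.
  T[0,:] = [+0.0000  +0.3333  -0.3333  +0.6667  -0.5556]
  T[1,:] = [+0.0000  -0.1111  -0.4444  +0.1111  -0.3704]
  T[2,:] = [+0.0000  +0.0139  -0.3611  +0.9861  -0.2454]
  T[3,:] = [+0.0000  +0.1472  +0.5056  -0.5472  +0.5324]
  T[4,:] = [+0.0000  -0.2067  -0.3865  +0.6067  -0.1951]
|roots of det(T-λI)|: 1.5607, 0.3136, 0.1560, 0.1560, 0.0000.
ρ = 1.5607; 1.5607 > 1 ⇒ diverges.

1.5607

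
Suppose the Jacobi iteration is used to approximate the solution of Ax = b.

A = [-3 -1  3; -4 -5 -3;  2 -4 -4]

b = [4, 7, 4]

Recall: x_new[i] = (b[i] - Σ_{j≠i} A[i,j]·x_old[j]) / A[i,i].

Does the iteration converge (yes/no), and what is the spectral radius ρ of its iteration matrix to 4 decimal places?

Write A = D+L+U with D = diag(-3, -5, -4).
T_J = -D⁻¹(L+U): T[1,0] = -(-4)/(-5) = -0.8000; T[1,1] = 0.
  T[0,:] = [+0.0000 -0.3333 +1.0000]
  T[1,:] = [-0.8000 +0.0000 -0.6000]
  T[2,:] = [+0.5000 -1.0000 +0.0000]
eigenvalue magnitudes: 1.4151, 0.7975, 0.7975.
spectral radius ρ = 1.4151; 1.4151 > 1, so it fails to converge.

no, ρ = 1.4151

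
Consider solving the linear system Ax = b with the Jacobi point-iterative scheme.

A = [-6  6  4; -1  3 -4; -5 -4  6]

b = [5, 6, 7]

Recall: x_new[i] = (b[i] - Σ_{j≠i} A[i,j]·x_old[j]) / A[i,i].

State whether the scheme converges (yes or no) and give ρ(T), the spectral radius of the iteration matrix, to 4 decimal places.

no, ρ = 1.6013

A = D + L + U where D = diag(-6, 3, 6).
Jacobi: T = -D⁻¹(L+U), T[1,0] = -(-1)/(3) = +0.3333; T[1,1] = 0.
  T[0,:] = [+0.0000, +1.0000, +0.6667]
  T[1,:] = [+0.3333, +0.0000, +1.3333]
  T[2,:] = [+0.8333, +0.6667, +0.0000]
eigenvalue magnitudes: 1.6013, 0.8868, 0.8868.
ρ = 1.6013; 1.6013 > 1, so it fails to converge.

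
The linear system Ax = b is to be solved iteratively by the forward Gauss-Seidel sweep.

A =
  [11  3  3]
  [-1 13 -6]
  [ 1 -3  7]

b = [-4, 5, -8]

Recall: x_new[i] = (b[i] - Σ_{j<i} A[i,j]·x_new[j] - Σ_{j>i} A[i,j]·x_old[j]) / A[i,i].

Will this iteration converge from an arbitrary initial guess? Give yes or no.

yes

Let D = diag(11, 13, 7); L, U the strict triangles.
T_GS = -(D+L)⁻¹U: row 0 first, T[0,1] = -(3)/(11) = -0.2727; later rows by forward substitution.
  T[0,:] = [+0.0000 -0.2727 -0.2727]
  T[1,:] = [+0.0000 -0.0210 +0.4406]
  T[2,:] = [+0.0000 +0.0300 +0.2278]
moduli |λ_i(T)| = 0.2727, 0.0659, 0.0000.
spectral radius ρ = 0.2727; 0.2727 < 1: convergent.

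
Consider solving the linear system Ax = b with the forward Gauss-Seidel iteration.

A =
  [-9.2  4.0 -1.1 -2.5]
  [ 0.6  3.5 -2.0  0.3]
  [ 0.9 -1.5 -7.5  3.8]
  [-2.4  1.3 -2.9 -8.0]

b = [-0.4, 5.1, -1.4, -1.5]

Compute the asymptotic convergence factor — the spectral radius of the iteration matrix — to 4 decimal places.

0.5894

Let D = diag(-9.2, 3.5, -7.5, -8); L, U the strict triangles.
GS T = -(D+L)⁻¹U: row 0 first, T[0,3] = -(-2.5)/(-9.2) = -0.2717; later rows by forward substitution.
  T[0,:] = [+0.0000  +0.4348  -0.1196  -0.2717]
  T[1,:] = [+0.0000  -0.0745  +0.5919  -0.0391]
  T[2,:] = [+0.0000  +0.0671  -0.1327  +0.4819]
  T[3,:] = [+0.0000  -0.1669  +0.1802  -0.0995]
eigenvalue magnitudes: 0.5894, 0.2531, 0.2531, 0.0000.
ρ(T) = max|λ| = 0.5894; 0.5894 < 1 ⇒ converges.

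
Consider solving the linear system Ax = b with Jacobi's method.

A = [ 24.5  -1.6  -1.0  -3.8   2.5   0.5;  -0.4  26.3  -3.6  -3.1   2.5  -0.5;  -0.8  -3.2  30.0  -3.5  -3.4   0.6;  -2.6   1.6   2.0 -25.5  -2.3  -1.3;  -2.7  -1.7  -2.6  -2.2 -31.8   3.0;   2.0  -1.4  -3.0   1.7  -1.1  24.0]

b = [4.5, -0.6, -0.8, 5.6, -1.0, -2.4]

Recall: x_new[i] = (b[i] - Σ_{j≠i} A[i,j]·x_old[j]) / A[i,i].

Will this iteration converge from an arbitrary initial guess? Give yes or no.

Write A = D+L+U with D = diag(24.5, 26.3, 30, -25.5, -31.8, 24).
T_J = -D⁻¹(L+U): T[2,5] = -(0.6)/(30) = -0.0200; T[2,2] = 0.
  T[0,:] = [+0.0000  +0.0653  +0.0408  +0.1551  -0.1020  -0.0204]
  T[1,:] = [+0.0152  +0.0000  +0.1369  +0.1179  -0.0951  +0.0190]
  T[2,:] = [+0.0267  +0.1067  +0.0000  +0.1167  +0.1133  -0.0200]
  T[3,:] = [-0.1020  +0.0627  +0.0784  +0.0000  -0.0902  -0.0510]
  T[4,:] = [-0.0849  -0.0535  -0.0818  -0.0692  +0.0000  +0.0943]
  T[5,:] = [-0.0833  +0.0583  +0.1250  -0.0708  +0.0458  +0.0000]
moduli |λ_i(T)| = 0.2127, 0.1707, 0.1707, 0.1155, 0.1084, 0.0254.
spectral radius ρ = 0.2127; 0.2127 < 1, so it converges for any x₀.

yes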